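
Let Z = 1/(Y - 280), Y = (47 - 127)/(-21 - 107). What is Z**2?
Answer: 64/4995225 ≈ 1.2812e-5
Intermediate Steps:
Y = 5/8 (Y = -80/(-128) = -80*(-1/128) = 5/8 ≈ 0.62500)
Z = -8/2235 (Z = 1/(5/8 - 280) = 1/(-2235/8) = -8/2235 ≈ -0.0035794)
Z**2 = (-8/2235)**2 = 64/4995225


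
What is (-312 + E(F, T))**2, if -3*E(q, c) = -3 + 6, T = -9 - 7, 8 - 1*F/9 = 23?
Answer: 97969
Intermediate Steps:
F = -135 (F = 72 - 9*23 = 72 - 207 = -135)
T = -16
E(q, c) = -1 (E(q, c) = -(-3 + 6)/3 = -1/3*3 = -1)
(-312 + E(F, T))**2 = (-312 - 1)**2 = (-313)**2 = 97969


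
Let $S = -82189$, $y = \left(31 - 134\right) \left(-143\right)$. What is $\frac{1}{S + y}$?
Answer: $- \frac{1}{67460} \approx -1.4824 \cdot 10^{-5}$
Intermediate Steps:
$y = 14729$ ($y = \left(-103\right) \left(-143\right) = 14729$)
$\frac{1}{S + y} = \frac{1}{-82189 + 14729} = \frac{1}{-67460} = - \frac{1}{67460}$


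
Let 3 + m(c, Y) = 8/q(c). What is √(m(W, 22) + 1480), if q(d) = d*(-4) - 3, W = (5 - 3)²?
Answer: √533045/19 ≈ 38.426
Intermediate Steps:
W = 4 (W = 2² = 4)
q(d) = -3 - 4*d (q(d) = -4*d - 3 = -3 - 4*d)
m(c, Y) = -3 + 8/(-3 - 4*c)
√(m(W, 22) + 1480) = √((-17 - 12*4)/(3 + 4*4) + 1480) = √((-17 - 48)/(3 + 16) + 1480) = √(-65/19 + 1480) = √(28055/19) = √533045/19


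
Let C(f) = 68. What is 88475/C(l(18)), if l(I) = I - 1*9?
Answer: 88475/68 ≈ 1301.1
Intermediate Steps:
l(I) = -9 + I (l(I) = I - 9 = -9 + I)
88475/C(l(18)) = 88475/68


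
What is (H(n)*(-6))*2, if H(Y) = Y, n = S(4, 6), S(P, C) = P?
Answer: -48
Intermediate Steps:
n = 4
(H(n)*(-6))*2 = (4*(-6))*2 = -24*2 = -48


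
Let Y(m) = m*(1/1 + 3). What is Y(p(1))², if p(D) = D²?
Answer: 16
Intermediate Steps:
Y(m) = 4*m (Y(m) = m*(1 + 3) = m*4 = 4*m)
Y(p(1))² = (4*1²)² = (4*1)² = 4² = 16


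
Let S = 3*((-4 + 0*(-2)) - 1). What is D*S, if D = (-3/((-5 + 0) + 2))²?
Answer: -15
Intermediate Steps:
D = 1 (D = (-3/(-5 + 2))² = (-3/(-3))² = (-3*(-⅓))² = 1² = 1)
S = -15 (S = 3*((-4 + 0) - 1) = 3*(-4 - 1) = 3*(-5) = -15)
D*S = 1*(-15) = -15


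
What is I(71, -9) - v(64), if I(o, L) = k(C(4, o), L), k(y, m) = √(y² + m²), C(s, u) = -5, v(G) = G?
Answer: -64 + √106 ≈ -53.704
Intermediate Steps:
k(y, m) = √(m² + y²)
I(o, L) = √(25 + L²) (I(o, L) = √(L² + (-5)²) = √(L² + 25) = √(25 + L²))
I(71, -9) - v(64) = √(25 + (-9)²) - 1*64 = √(25 + 81) - 64 = √106 - 64 = -64 + √106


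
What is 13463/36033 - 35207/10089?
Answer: -19873432/6377841 ≈ -3.1160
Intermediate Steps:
13463/36033 - 35207/10089 = 13463*(1/36033) - 35207*1/10089 = 13463/36033 - 1853/531 = -19873432/6377841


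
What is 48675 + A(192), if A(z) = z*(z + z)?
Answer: 122403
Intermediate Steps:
A(z) = 2*z² (A(z) = z*(2*z) = 2*z²)
48675 + A(192) = 48675 + 2*192² = 48675 + 2*36864 = 48675 + 73728 = 122403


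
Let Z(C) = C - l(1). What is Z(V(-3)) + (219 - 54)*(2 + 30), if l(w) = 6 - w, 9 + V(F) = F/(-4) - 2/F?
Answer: 63209/12 ≈ 5267.4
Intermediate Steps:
V(F) = -9 - 2/F - F/4 (V(F) = -9 + (F/(-4) - 2/F) = -9 + (F*(-1/4) - 2/F) = -9 + (-F/4 - 2/F) = -9 + (-2/F - F/4) = -9 - 2/F - F/4)
Z(C) = -5 + C (Z(C) = C - (6 - 1*1) = C - (6 - 1) = C - 1*5 = C - 5 = -5 + C)
Z(V(-3)) + (219 - 54)*(2 + 30) = (-5 + (-9 - 2/(-3) - 1/4*(-3))) + (219 - 54)*(2 + 30) = (-5 + (-9 - 2*(-1/3) + 3/4)) + 165*32 = (-5 + (-9 + 2/3 + 3/4)) + 5280 = (-5 - 91/12) + 5280 = -151/12 + 5280 = 63209/12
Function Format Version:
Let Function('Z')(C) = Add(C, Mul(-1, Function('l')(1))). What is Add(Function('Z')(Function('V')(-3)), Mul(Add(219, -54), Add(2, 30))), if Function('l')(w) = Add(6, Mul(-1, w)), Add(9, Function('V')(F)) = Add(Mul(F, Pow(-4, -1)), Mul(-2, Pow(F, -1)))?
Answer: Rational(63209, 12) ≈ 5267.4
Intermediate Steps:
Function('V')(F) = Add(-9, Mul(-2, Pow(F, -1)), Mul(Rational(-1, 4), F)) (Function('V')(F) = Add(-9, Add(Mul(F, Pow(-4, -1)), Mul(-2, Pow(F, -1)))) = Add(-9, Add(Mul(F, Rational(-1, 4)), Mul(-2, Pow(F, -1)))) = Add(-9, Add(Mul(Rational(-1, 4), F), Mul(-2, Pow(F, -1)))) = Add(-9, Add(Mul(-2, Pow(F, -1)), Mul(Rational(-1, 4), F))) = Add(-9, Mul(-2, Pow(F, -1)), Mul(Rational(-1, 4), F)))
Function('Z')(C) = Add(-5, C) (Function('Z')(C) = Add(C, Mul(-1, Add(6, Mul(-1, 1)))) = Add(C, Mul(-1, Add(6, -1))) = Add(C, Mul(-1, 5)) = Add(C, -5) = Add(-5, C))
Add(Function('Z')(Function('V')(-3)), Mul(Add(219, -54), Add(2, 30))) = Add(Add(-5, Add(-9, Mul(-2, Pow(-3, -1)), Mul(Rational(-1, 4), -3))), Mul(Add(219, -54), Add(2, 30))) = Add(Add(-5, Add(-9, Mul(-2, Rational(-1, 3)), Rational(3, 4))), Mul(165, 32)) = Add(Add(-5, Add(-9, Rational(2, 3), Rational(3, 4))), 5280) = Add(Add(-5, Rational(-91, 12)), 5280) = Add(Rational(-151, 12), 5280) = Rational(63209, 12)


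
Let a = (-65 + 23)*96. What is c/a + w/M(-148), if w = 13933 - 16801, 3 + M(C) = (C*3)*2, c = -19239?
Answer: 1063175/133056 ≈ 7.9904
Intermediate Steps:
M(C) = -3 + 6*C (M(C) = -3 + (C*3)*2 = -3 + (3*C)*2 = -3 + 6*C)
w = -2868
a = -4032 (a = -42*96 = -4032)
c/a + w/M(-148) = -19239/(-4032) - 2868/(-3 + 6*(-148)) = -19239*(-1/4032) - 2868/(-3 - 888) = 6413/1344 - 2868/(-891) = 6413/1344 - 2868*(-1/891) = 6413/1344 + 956/297 = 1063175/133056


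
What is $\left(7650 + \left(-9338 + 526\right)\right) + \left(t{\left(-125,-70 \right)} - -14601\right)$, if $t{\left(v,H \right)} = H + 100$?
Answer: $13469$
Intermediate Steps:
$t{\left(v,H \right)} = 100 + H$
$\left(7650 + \left(-9338 + 526\right)\right) + \left(t{\left(-125,-70 \right)} - -14601\right) = \left(7650 + \left(-9338 + 526\right)\right) + \left(\left(100 - 70\right) - -14601\right) = \left(7650 - 8812\right) + \left(30 + 14601\right) = -1162 + 14631 = 13469$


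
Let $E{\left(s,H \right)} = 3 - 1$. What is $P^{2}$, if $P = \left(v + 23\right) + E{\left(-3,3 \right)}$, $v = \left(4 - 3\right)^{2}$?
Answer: $676$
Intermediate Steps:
$E{\left(s,H \right)} = 2$
$v = 1$ ($v = 1^{2} = 1$)
$P = 26$ ($P = \left(1 + 23\right) + 2 = 24 + 2 = 26$)
$P^{2} = 26^{2} = 676$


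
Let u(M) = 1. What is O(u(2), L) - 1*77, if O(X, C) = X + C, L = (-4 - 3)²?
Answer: -27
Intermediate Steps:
L = 49 (L = (-7)² = 49)
O(X, C) = C + X
O(u(2), L) - 1*77 = (49 + 1) - 1*77 = 50 - 77 = -27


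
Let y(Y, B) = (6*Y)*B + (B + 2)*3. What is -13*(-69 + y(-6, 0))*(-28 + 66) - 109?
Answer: 31013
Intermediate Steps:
y(Y, B) = 6 + 3*B + 6*B*Y (y(Y, B) = 6*B*Y + (2 + B)*3 = 6*B*Y + (6 + 3*B) = 6 + 3*B + 6*B*Y)
-13*(-69 + y(-6, 0))*(-28 + 66) - 109 = -13*(-69 + (6 + 3*0 + 6*0*(-6)))*(-28 + 66) - 109 = -13*(-69 + (6 + 0 + 0))*38 - 109 = -13*(-69 + 6)*38 - 109 = -(-819)*38 - 109 = -13*(-2394) - 109 = 31122 - 109 = 31013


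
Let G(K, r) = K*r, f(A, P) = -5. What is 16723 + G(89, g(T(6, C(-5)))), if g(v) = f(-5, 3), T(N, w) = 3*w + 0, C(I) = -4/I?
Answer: 16278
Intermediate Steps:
T(N, w) = 3*w
g(v) = -5
16723 + G(89, g(T(6, C(-5)))) = 16723 + 89*(-5) = 16723 - 445 = 16278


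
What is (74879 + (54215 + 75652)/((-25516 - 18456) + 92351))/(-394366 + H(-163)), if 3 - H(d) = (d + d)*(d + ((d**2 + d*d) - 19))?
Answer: 3622701008/816119526047 ≈ 0.0044389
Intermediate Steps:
H(d) = 3 - 2*d*(-19 + d + 2*d**2) (H(d) = 3 - (d + d)*(d + ((d**2 + d*d) - 19)) = 3 - 2*d*(d + ((d**2 + d**2) - 19)) = 3 - 2*d*(d + (2*d**2 - 19)) = 3 - 2*d*(d + (-19 + 2*d**2)) = 3 - 2*d*(-19 + d + 2*d**2))
(74879 + (54215 + 75652)/((-25516 - 18456) + 92351))/(-394366 + H(-163)) = (74879 + (54215 + 75652)/((-25516 - 18456) + 92351))/(-394366 + (3 - 4*(-163)**3 - 2*(-163)**2 + 38*(-163))) = (74879 + 129867/(-43972 + 92351))/(-394366 + (3 - 4*(-4330747) - 2*26569 - 6194)) = (74879 + 129867/48379)/(-394366 + (3 + 17322988 - 53138 - 6194)) = (74879 + 129867*(1/48379))/(-394366 + 17263659) = (74879 + 129867/48379)/16869293 = (3622701008/48379)*(1/16869293) = 3622701008/816119526047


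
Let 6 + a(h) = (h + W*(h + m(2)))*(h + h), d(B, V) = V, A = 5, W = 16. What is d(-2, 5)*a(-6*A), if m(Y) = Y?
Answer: 143370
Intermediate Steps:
a(h) = -6 + 2*h*(32 + 17*h) (a(h) = -6 + (h + 16*(h + 2))*(h + h) = -6 + (h + 16*(2 + h))*(2*h) = -6 + (h + (32 + 16*h))*(2*h) = -6 + (32 + 17*h)*(2*h) = -6 + 2*h*(32 + 17*h))
d(-2, 5)*a(-6*A) = 5*(-6 + 34*(-6*5)**2 + 64*(-6*5)) = 5*(-6 + 34*(-30)**2 + 64*(-30)) = 5*(-6 + 34*900 - 1920) = 5*(-6 + 30600 - 1920) = 5*28674 = 143370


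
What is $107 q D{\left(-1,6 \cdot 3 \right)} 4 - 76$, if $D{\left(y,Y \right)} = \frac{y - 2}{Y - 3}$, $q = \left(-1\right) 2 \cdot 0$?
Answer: $-76$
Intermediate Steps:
$q = 0$ ($q = \left(-2\right) 0 = 0$)
$D{\left(y,Y \right)} = \frac{-2 + y}{-3 + Y}$
$107 q D{\left(-1,6 \cdot 3 \right)} 4 - 76 = 107 \cdot 0 \frac{-2 - 1}{-3 + 6 \cdot 3} \cdot 4 - 76 = 107 \cdot 0 \frac{1}{-3 + 18} \left(-3\right) 4 - 76 = 107 \cdot 0 \cdot \frac{1}{15} \left(-3\right) 4 - 76 = 107 \cdot 0 \left(- \frac{1}{5}\right) 4 - 76 = 107 \cdot 0 \cdot 4 - 76 = 107 \cdot 0 - 76 = 0 - 76 = -76$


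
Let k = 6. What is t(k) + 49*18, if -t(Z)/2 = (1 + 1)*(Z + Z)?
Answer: 834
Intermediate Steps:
t(Z) = -8*Z (t(Z) = -2*(1 + 1)*(Z + Z) = -4*2*Z = -8*Z)
t(k) + 49*18 = -8*6 + 49*18 = -48 + 882 = 834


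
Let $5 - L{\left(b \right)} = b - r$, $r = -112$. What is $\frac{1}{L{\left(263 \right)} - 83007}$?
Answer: $- \frac{1}{83377} \approx -1.1994 \cdot 10^{-5}$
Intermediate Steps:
$L{\left(b \right)} = -107 - b$ ($L{\left(b \right)} = 5 - \left(b - -112\right) = 5 - \left(b + 112\right) = 5 - \left(112 + b\right) = -107 - b$)
$\frac{1}{L{\left(263 \right)} - 83007} = \frac{1}{\left(-107 - 263\right) - 83007} = \frac{1}{-370 - 83007} = \frac{1}{-83377} = - \frac{1}{83377}$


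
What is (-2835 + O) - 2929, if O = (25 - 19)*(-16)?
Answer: -5860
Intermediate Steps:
O = -96 (O = 6*(-16) = -96)
(-2835 + O) - 2929 = (-2835 - 96) - 2929 = -2931 - 2929 = -5860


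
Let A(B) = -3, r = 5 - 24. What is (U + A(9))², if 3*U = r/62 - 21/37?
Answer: 513067801/47361924 ≈ 10.833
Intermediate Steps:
r = -19
U = -2005/6882 (U = (-19/62 - 21/37)/3 = (⅓)*(-2005/2294) = -2005/6882 ≈ -0.29134)
(U + A(9))² = (-2005/6882 - 3)² = (-22651/6882)² = 513067801/47361924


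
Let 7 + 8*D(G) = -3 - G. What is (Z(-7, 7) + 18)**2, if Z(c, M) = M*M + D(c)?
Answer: 284089/64 ≈ 4438.9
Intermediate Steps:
D(G) = -5/4 - G/8 (D(G) = -7/8 + (-3 - G)/8 = -7/8 + (-3/8 - G/8) = -5/4 - G/8)
Z(c, M) = -5/4 + M**2 - c/8 (Z(c, M) = M*M + (-5/4 - c/8) = M**2 + (-5/4 - c/8) = -5/4 + M**2 - c/8)
(Z(-7, 7) + 18)**2 = ((-5/4 + 7**2 - 1/8*(-7)) + 18)**2 = ((-5/4 + 49 + 7/8) + 18)**2 = (389/8 + 18)**2 = (533/8)**2 = 284089/64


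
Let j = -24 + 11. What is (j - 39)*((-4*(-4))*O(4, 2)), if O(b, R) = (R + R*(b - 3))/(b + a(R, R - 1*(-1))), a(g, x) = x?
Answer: -3328/7 ≈ -475.43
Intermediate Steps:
O(b, R) = (R + R*(-3 + b))/(1 + R + b) (O(b, R) = (R + R*(b - 3))/(b + (R - 1*(-1))) = (R + R*(-3 + b))/(b + (R + 1)) = (R + R*(-3 + b))/(b + (1 + R)) = (R + R*(-3 + b))/(1 + R + b))
j = -13
(j - 39)*((-4*(-4))*O(4, 2)) = (-13 - 39)*((-4*(-4))*(2*(-2 + 4)/(1 + 2 + 4))) = -832*2*2/7 = -832*2*(⅐)*2 = -832*4/7 = -52*64/7 = -3328/7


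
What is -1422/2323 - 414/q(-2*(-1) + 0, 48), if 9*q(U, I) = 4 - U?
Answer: -4329171/2323 ≈ -1863.6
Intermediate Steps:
q(U, I) = 4/9 - U/9 (q(U, I) = (4 - U)/9 = 4/9 - U/9)
-1422/2323 - 414/q(-2*(-1) + 0, 48) = -1422/2323 - 414/(4/9 - (-2*(-1) + 0)/9) = -1422*1/2323 - 414/(4/9 - (2 + 0)/9) = -1422/2323 - 414/(4/9 - ⅑*2) = -1422/2323 - 414/(4/9 - 2/9) = -1422/2323 - 414/2/9 = -1422/2323 - 414*9/2 = -1422/2323 - 1863 = -4329171/2323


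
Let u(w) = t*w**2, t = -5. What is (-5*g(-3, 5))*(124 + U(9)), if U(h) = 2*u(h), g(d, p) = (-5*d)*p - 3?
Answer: 246960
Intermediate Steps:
g(d, p) = -3 - 5*d*p (g(d, p) = -5*d*p - 3 = -3 - 5*d*p)
u(w) = -5*w**2
U(h) = -10*h**2 (U(h) = 2*(-5*h**2) = -10*h**2)
(-5*g(-3, 5))*(124 + U(9)) = (-5*(-3 - 5*(-3)*5))*(124 - 10*9**2) = (-5*(-3 + 75))*(124 - 10*81) = (-5*72)*(124 - 810) = -360*(-686) = 246960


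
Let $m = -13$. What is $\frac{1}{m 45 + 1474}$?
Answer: $\frac{1}{889} \approx 0.0011249$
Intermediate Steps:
$\frac{1}{m 45 + 1474} = \frac{1}{\left(-13\right) 45 + 1474} = \frac{1}{-585 + 1474} = \frac{1}{889}$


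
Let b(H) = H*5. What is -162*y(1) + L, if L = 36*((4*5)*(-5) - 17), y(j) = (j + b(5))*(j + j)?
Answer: -12636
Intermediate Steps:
b(H) = 5*H
y(j) = 2*j*(25 + j) (y(j) = (j + 5*5)*(j + j) = (j + 25)*(2*j) = (25 + j)*(2*j) = 2*j*(25 + j))
L = -4212 (L = 36*(20*(-5) - 17) = 36*(-100 - 17) = 36*(-117) = -4212)
-162*y(1) + L = -324*(25 + 1) - 4212 = -324*26 - 4212 = -162*52 - 4212 = -8424 - 4212 = -12636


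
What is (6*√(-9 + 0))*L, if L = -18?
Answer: -324*I ≈ -324.0*I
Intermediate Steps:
(6*√(-9 + 0))*L = (6*√(-9 + 0))*(-18) = (6*√(-9))*(-18) = (6*(3*I))*(-18) = (18*I)*(-18) = -324*I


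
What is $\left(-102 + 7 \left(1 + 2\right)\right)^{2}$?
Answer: $6561$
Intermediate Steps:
$\left(-102 + 7 \left(1 + 2\right)\right)^{2} = \left(-102 + 7 \cdot 3\right)^{2} = \left(-102 + 21\right)^{2} = \left(-81\right)^{2} = 6561$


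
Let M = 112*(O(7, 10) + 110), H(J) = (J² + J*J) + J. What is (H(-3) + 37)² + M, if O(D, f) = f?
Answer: 16144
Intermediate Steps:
H(J) = J + 2*J² (H(J) = (J² + J²) + J = 2*J² + J = J + 2*J²)
M = 13440 (M = 112*(10 + 110) = 112*120 = 13440)
(H(-3) + 37)² + M = (-3*(1 + 2*(-3)) + 37)² + 13440 = (-3*(1 - 6) + 37)² + 13440 = (-3*(-5) + 37)² + 13440 = (15 + 37)² + 13440 = 52² + 13440 = 2704 + 13440 = 16144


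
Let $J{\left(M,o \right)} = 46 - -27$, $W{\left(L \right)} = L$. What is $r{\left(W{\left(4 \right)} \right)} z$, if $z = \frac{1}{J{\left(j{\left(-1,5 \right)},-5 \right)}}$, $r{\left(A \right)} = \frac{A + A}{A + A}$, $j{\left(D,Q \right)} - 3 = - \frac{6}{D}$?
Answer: $\frac{1}{73} \approx 0.013699$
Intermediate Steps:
$j{\left(D,Q \right)} = 3 - \frac{6}{D}$
$r{\left(A \right)} = 1$ ($r{\left(A \right)} = \frac{2 A}{2 A} = 2 A \frac{1}{2 A} = 1$)
$J{\left(M,o \right)} = 73$ ($J{\left(M,o \right)} = 46 + 27 = 73$)
$z = \frac{1}{73} \approx 0.013699$
$r{\left(W{\left(4 \right)} \right)} z = 1 \cdot \frac{1}{73} = \frac{1}{73}$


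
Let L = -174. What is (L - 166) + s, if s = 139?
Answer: -201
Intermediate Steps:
(L - 166) + s = (-174 - 166) + 139 = -340 + 139 = -201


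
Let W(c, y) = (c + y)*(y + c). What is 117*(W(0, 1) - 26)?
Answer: -2925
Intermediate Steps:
W(c, y) = (c + y)² (W(c, y) = (c + y)*(c + y) = (c + y)²)
117*(W(0, 1) - 26) = 117*((0 + 1)² - 26) = 117*(1² - 26) = 117*(1 - 26) = 117*(-25) = -2925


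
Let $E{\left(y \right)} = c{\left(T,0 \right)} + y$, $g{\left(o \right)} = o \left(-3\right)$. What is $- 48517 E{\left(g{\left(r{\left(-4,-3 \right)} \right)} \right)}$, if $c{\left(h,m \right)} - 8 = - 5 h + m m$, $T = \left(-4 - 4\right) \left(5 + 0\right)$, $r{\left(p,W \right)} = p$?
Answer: $-10673740$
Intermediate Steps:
$g{\left(o \right)} = - 3 o$
$T = -40$ ($T = \left(-8\right) 5 = -40$)
$c{\left(h,m \right)} = 8 + m^{2} - 5 h$ ($c{\left(h,m \right)} = 8 - \left(5 h - m m\right) = 8 - \left(- m^{2} + 5 h\right) = 8 + m^{2} - 5 h$)
$E{\left(y \right)} = 208 + y$ ($E{\left(y \right)} = \left(8 + 0^{2} - -200\right) + y = \left(8 + 0 + 200\right) + y = 208 + y$)
$- 48517 E{\left(g{\left(r{\left(-4,-3 \right)} \right)} \right)} = - 48517 \left(208 - -12\right) = - 48517 \left(208 + 12\right) = \left(-48517\right) 220 = -10673740$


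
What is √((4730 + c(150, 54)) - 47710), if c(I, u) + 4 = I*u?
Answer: 6*I*√969 ≈ 186.77*I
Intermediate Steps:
c(I, u) = -4 + I*u
√((4730 + c(150, 54)) - 47710) = √((4730 + (-4 + 150*54)) - 47710) = √((4730 + (-4 + 8100)) - 47710) = √((4730 + 8096) - 47710) = √(12826 - 47710) = √(-34884) = 6*I*√969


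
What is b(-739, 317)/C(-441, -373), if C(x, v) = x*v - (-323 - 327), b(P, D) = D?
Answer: 317/165143 ≈ 0.0019195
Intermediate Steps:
C(x, v) = 650 + v*x (C(x, v) = v*x - 1*(-650) = v*x + 650 = 650 + v*x)
b(-739, 317)/C(-441, -373) = 317/(650 - 373*(-441)) = 317/(650 + 164493) = 317/165143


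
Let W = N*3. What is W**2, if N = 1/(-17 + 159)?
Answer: 9/20164 ≈ 0.00044634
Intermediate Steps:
N = 1/142 ≈ 0.0070423
W = 3/142 (W = (1/142)*3 = 3/142 ≈ 0.021127)
W**2 = (3/142)**2 = 9/20164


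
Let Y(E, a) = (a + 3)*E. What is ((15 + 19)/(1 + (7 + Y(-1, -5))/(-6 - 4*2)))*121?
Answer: 57596/5 ≈ 11519.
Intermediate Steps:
Y(E, a) = E*(3 + a) (Y(E, a) = (3 + a)*E = E*(3 + a))
((15 + 19)/(1 + (7 + Y(-1, -5))/(-6 - 4*2)))*121 = ((15 + 19)/(1 + (7 - (3 - 5))/(-6 - 4*2)))*121 = (34/(1 + (7 - 1*(-2))/(-6 - 8)))*121 = (34/(1 + (7 + 2)/(-14)))*121 = (34/(1 + 9*(-1/14)))*121 = (34/(1 - 9/14))*121 = (34/(5/14))*121 = (34*(14/5))*121 = (476/5)*121 = 57596/5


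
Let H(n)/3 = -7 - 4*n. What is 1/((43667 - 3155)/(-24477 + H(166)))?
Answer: -4415/6752 ≈ -0.65388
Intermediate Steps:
H(n) = -21 - 12*n (H(n) = 3*(-7 - 4*n) = -21 - 12*n)
1/((43667 - 3155)/(-24477 + H(166))) = 1/((43667 - 3155)/(-24477 + (-21 - 12*166))) = 1/(40512/(-24477 + (-21 - 1992))) = 1/(40512/(-24477 - 2013)) = 1/(40512/(-26490)) = 1/(40512*(-1/26490)) = 1/(-6752/4415) = -4415/6752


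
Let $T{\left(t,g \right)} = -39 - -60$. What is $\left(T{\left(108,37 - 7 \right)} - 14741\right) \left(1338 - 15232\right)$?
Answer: $204519680$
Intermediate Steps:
$T{\left(t,g \right)} = 21$ ($T{\left(t,g \right)} = -39 + 60 = 21$)
$\left(T{\left(108,37 - 7 \right)} - 14741\right) \left(1338 - 15232\right) = \left(21 - 14741\right) \left(1338 - 15232\right) = \left(-14720\right) \left(-13894\right) = 204519680$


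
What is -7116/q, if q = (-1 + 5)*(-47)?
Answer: 1779/47 ≈ 37.851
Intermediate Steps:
q = -188 (q = 4*(-47) = -188)
-7116/q = -7116/(-188) = -7116*(-1/188) = 1779/47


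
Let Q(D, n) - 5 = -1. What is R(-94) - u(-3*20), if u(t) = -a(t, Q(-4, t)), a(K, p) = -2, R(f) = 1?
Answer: -1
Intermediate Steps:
Q(D, n) = 4 (Q(D, n) = 5 - 1 = 4)
u(t) = 2 (u(t) = -1*(-2) = 2)
R(-94) - u(-3*20) = 1 - 1*2 = 1 - 2 = -1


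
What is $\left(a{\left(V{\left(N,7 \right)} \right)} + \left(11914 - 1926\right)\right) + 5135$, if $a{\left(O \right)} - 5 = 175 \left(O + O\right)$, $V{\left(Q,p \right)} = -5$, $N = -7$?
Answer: $13378$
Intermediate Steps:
$a{\left(O \right)} = 5 + 350 O$ ($a{\left(O \right)} = 5 + 175 \left(O + O\right) = 5 + 175 \cdot 2 O = 5 + 350 O$)
$\left(a{\left(V{\left(N,7 \right)} \right)} + \left(11914 - 1926\right)\right) + 5135 = \left(\left(5 + 350 \left(-5\right)\right) + \left(11914 - 1926\right)\right) + 5135 = \left(\left(5 - 1750\right) + 9988\right) + 5135 = \left(-1745 + 9988\right) + 5135 = 8243 + 5135 = 13378$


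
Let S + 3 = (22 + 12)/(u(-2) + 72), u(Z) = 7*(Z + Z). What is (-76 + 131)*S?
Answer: -245/2 ≈ -122.50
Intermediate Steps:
u(Z) = 14*Z (u(Z) = 7*(2*Z) = 14*Z)
S = -49/22 (S = -3 + (22 + 12)/(14*(-2) + 72) = -3 + 34/(-28 + 72) = -3 + 34/44 = -3 + 34*(1/44) = -3 + 17/22 = -49/22 ≈ -2.2273)
(-76 + 131)*S = (-76 + 131)*(-49/22) = 55*(-49/22) = -245/2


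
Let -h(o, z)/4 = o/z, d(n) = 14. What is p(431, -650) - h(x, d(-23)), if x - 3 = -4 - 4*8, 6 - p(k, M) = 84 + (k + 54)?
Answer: -4007/7 ≈ -572.43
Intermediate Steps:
p(k, M) = -132 - k (p(k, M) = 6 - (84 + (k + 54)) = 6 - (84 + (54 + k)) = 6 - (138 + k) = 6 + (-138 - k) = -132 - k)
x = -33 (x = 3 + (-4 - 4*8) = 3 + (-4 - 32) = 3 - 36 = -33)
h(o, z) = -4*o/z
p(431, -650) - h(x, d(-23)) = (-132 - 1*431) - (-4)*(-33)/14 = (-132 - 431) - (-4)*(-33)/14 = -563 - 1*66/7 = -563 - 66/7 = -4007/7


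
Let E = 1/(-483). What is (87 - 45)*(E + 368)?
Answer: 355486/23 ≈ 15456.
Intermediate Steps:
E = -1/483 ≈ -0.0020704
(87 - 45)*(E + 368) = (87 - 45)*(-1/483 + 368) = 42*(177743/483) = 355486/23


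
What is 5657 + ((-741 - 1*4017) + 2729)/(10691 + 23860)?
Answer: 195452978/34551 ≈ 5656.9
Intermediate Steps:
5657 + ((-741 - 1*4017) + 2729)/(10691 + 23860) = 5657 + ((-741 - 4017) + 2729)/34551 = 5657 + (-4758 + 2729)*(1/34551) = 5657 - 2029*1/34551 = 5657 - 2029/34551 = 195452978/34551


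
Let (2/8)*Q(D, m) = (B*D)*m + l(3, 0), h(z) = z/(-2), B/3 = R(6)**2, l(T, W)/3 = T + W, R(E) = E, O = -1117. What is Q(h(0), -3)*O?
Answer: -40212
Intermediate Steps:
l(T, W) = 3*T + 3*W (l(T, W) = 3*(T + W) = 3*T + 3*W)
B = 108 (B = 3*6**2 = 3*36 = 108)
h(z) = -z/2 (h(z) = z*(-1/2) = -z/2)
Q(D, m) = 36 + 432*D*m (Q(D, m) = 4*((108*D)*m + (3*3 + 3*0)) = 4*(108*D*m + (9 + 0)) = 4*(108*D*m + 9) = 4*(9 + 108*D*m) = 36 + 432*D*m)
Q(h(0), -3)*O = (36 + 432*(-1/2*0)*(-3))*(-1117) = (36 + 432*0*(-3))*(-1117) = (36 + 0)*(-1117) = 36*(-1117) = -40212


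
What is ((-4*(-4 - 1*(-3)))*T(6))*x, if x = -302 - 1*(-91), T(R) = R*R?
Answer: -30384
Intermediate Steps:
T(R) = R²
x = -211 (x = -302 + 91 = -211)
((-4*(-4 - 1*(-3)))*T(6))*x = (-4*(-4 - 1*(-3))*6²)*(-211) = (-4*(-4 + 3)*36)*(-211) = (-4*(-1)*36)*(-211) = (4*36)*(-211) = 144*(-211) = -30384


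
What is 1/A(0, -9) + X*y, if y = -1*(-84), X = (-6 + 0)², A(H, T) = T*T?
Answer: 244945/81 ≈ 3024.0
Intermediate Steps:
A(H, T) = T²
X = 36 (X = (-6)² = 36)
y = 84
1/A(0, -9) + X*y = 1/((-9)²) + 36*84 = 1/81 + 3024 = 244945/81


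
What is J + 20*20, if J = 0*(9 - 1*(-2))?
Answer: 400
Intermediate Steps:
J = 0 (J = 0*(9 + 2) = 0*11 = 0)
J + 20*20 = 0 + 20*20 = 0 + 400 = 400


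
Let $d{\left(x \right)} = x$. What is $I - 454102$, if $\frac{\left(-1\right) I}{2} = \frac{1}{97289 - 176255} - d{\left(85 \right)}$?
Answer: $- \frac{17922597155}{39483} \approx -4.5393 \cdot 10^{5}$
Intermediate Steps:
$I = \frac{6712111}{39483}$ ($I = - 2 \left(\frac{1}{97289 - 176255} - 85\right) = - 2 \left(\frac{1}{-78966} - 85\right) = - 2 \left(- \frac{1}{78966} - 85\right) = \left(-2\right) \left(- \frac{6712111}{78966}\right) = \frac{6712111}{39483} \approx 170.0$)
$I - 454102 = \frac{6712111}{39483} - 454102 = - \frac{17922597155}{39483}$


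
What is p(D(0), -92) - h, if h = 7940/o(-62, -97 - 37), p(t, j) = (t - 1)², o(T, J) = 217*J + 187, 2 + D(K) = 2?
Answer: 36831/28891 ≈ 1.2748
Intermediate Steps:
D(K) = 0 (D(K) = -2 + 2 = 0)
o(T, J) = 187 + 217*J
p(t, j) = (-1 + t)²
h = -7940/28891 (h = 7940/(187 + 217*(-97 - 37)) = 7940/(187 + 217*(-134)) = 7940/(187 - 29078) = 7940/(-28891) = 7940*(-1/28891) = -7940/28891 ≈ -0.27483)
p(D(0), -92) - h = (-1 + 0)² - 1*(-7940/28891) = (-1)² + 7940/28891 = 1 + 7940/28891 = 36831/28891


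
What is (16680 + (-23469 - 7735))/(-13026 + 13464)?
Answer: -7262/219 ≈ -33.160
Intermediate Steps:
(16680 + (-23469 - 7735))/(-13026 + 13464) = (16680 - 31204)/438 = -14524*1/438 = -7262/219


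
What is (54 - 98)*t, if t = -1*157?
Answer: 6908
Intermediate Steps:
t = -157
(54 - 98)*t = (54 - 98)*(-157) = -44*(-157) = 6908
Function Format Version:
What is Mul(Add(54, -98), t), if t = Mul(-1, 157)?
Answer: 6908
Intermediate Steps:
t = -157
Mul(Add(54, -98), t) = Mul(Add(54, -98), -157) = Mul(-44, -157) = 6908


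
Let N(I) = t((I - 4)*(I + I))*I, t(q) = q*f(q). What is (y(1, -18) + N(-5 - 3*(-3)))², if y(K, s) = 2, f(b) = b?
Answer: 4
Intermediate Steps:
t(q) = q² (t(q) = q*q = q²)
N(I) = 4*I³*(-4 + I)² (N(I) = ((I - 4)*(I + I))²*I = ((-4 + I)*(2*I))²*I = (2*I*(-4 + I))²*I = (4*I²*(-4 + I)²)*I = 4*I³*(-4 + I)²)
(y(1, -18) + N(-5 - 3*(-3)))² = (2 + 4*(-5 - 3*(-3))³*(-4 + (-5 - 3*(-3)))²)² = (2 + 4*(-5 + 9)³*(-4 + (-5 + 9))²)² = (2 + 4*4³*(-4 + 4)²)² = (2 + 4*64*0²)² = (2 + 4*64*0)² = (2 + 0)² = 2² = 4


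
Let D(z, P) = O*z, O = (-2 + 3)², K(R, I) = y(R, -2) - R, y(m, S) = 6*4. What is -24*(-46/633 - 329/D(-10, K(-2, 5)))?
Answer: -831188/1055 ≈ -787.86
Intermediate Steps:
y(m, S) = 24
K(R, I) = 24 - R
O = 1 (O = 1² = 1)
D(z, P) = z (D(z, P) = 1*z = z)
-24*(-46/633 - 329/D(-10, K(-2, 5))) = -24*(-46/633 - 329/(-10)) = -24*(-46*1/633 - 329*(-⅒)) = -24*(-46/633 + 329/10) = -24*207797/6330 = -831188/1055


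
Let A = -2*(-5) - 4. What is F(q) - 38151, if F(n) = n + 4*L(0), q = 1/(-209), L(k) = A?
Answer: -7968544/209 ≈ -38127.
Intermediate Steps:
A = 6 (A = 10 - 4 = 6)
L(k) = 6
q = -1/209 ≈ -0.0047847
F(n) = 24 + n (F(n) = n + 4*6 = n + 24 = 24 + n)
F(q) - 38151 = (24 - 1/209) - 38151 = 5015/209 - 38151 = -7968544/209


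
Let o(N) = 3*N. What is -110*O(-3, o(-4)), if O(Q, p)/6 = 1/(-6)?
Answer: 110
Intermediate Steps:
O(Q, p) = -1 (O(Q, p) = 6/(-6) = 6*(-⅙) = -1)
-110*O(-3, o(-4)) = -110*(-1) = 110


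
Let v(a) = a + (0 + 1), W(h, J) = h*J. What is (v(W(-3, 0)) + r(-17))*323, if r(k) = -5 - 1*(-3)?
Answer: -323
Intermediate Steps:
W(h, J) = J*h
r(k) = -2 (r(k) = -5 + 3 = -2)
v(a) = 1 + a (v(a) = a + 1 = 1 + a)
(v(W(-3, 0)) + r(-17))*323 = ((1 + 0*(-3)) - 2)*323 = ((1 + 0) - 2)*323 = (1 - 2)*323 = -1*323 = -323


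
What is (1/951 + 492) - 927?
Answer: -413684/951 ≈ -435.00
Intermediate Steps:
(1/951 + 492) - 927 = 467893/951 - 927 = -413684/951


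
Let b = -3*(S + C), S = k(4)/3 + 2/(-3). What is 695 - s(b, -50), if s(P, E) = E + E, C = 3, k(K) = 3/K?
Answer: 795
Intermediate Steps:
S = -5/12 (S = (3/4)/3 + 2/(-3) = (3*(1/4))*(1/3) + 2*(-1/3) = (3/4)*(1/3) - 2/3 = 1/4 - 2/3 = -5/12 ≈ -0.41667)
b = -31/4 (b = -3*(-5/12 + 3) = -3*31/12 = -31/4 ≈ -7.7500)
s(P, E) = 2*E
695 - s(b, -50) = 695 - 2*(-50) = 695 - 1*(-100) = 695 + 100 = 795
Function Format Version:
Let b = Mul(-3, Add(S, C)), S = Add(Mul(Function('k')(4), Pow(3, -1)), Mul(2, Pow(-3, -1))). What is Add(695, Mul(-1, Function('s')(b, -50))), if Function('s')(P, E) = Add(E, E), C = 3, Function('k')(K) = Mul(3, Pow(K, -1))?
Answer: 795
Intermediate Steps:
S = Rational(-5, 12) (S = Add(Mul(Mul(3, Pow(4, -1)), Pow(3, -1)), Mul(2, Pow(-3, -1))) = Add(Mul(Mul(3, Rational(1, 4)), Rational(1, 3)), Mul(2, Rational(-1, 3))) = Add(Mul(Rational(3, 4), Rational(1, 3)), Rational(-2, 3)) = Add(Rational(1, 4), Rational(-2, 3)) = Rational(-5, 12) ≈ -0.41667)
b = Rational(-31, 4) (b = Mul(-3, Add(Rational(-5, 12), 3)) = Mul(-3, Rational(31, 12)) = Rational(-31, 4) ≈ -7.7500)
Function('s')(P, E) = Mul(2, E)
Add(695, Mul(-1, Function('s')(b, -50))) = Add(695, Mul(-1, Mul(2, -50))) = Add(695, Mul(-1, -100)) = Add(695, 100) = 795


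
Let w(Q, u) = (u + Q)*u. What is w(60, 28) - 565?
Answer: 1899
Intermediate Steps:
w(Q, u) = u*(Q + u) (w(Q, u) = (Q + u)*u = u*(Q + u))
w(60, 28) - 565 = 28*(60 + 28) - 565 = 28*88 - 565 = 2464 - 565 = 1899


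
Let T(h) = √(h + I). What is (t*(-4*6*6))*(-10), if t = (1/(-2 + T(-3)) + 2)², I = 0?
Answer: 4320*(-I + 4*√3)/(I + 4*√3) ≈ 4143.7 - 1221.6*I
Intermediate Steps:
T(h) = √h (T(h) = √(h + 0) = √h)
t = (2 + 1/(-2 + I*√3))² (t = (1/(-2 + √(-3)) + 2)² = (1/(-2 + I*√3) + 2)² = (2 + 1/(-2 + I*√3))² ≈ 2.8776 - 0.84835*I)
(t*(-4*6*6))*(-10) = ((3*(-I + 4*√3)/(I + 4*√3))*(-4*6*6))*(-10) = ((3*(-I + 4*√3)/(I + 4*√3))*(-24*6))*(-10) = ((3*(-I + 4*√3)/(I + 4*√3))*(-144))*(-10) = -432*(-I + 4*√3)/(I + 4*√3)*(-10) = 4320*(-I + 4*√3)/(I + 4*√3)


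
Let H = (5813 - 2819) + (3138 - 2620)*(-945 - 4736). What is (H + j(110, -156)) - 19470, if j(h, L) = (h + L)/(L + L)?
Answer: -461640481/156 ≈ -2.9592e+6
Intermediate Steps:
j(h, L) = (L + h)/(2*L) (j(h, L) = (L + h)/((2*L)) = (L + h)*(1/(2*L)) = (L + h)/(2*L))
H = -2939764 (H = 2994 + 518*(-5681) = 2994 - 2942758 = -2939764)
(H + j(110, -156)) - 19470 = (-2939764 + (½)*(-156 + 110)/(-156)) - 19470 = (-2939764 + (½)*(-1/156)*(-46)) - 19470 = (-2939764 + 23/156) - 19470 = -458603161/156 - 19470 = -461640481/156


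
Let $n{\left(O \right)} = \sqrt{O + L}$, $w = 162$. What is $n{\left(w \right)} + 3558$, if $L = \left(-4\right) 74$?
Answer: $3558 + i \sqrt{134} \approx 3558.0 + 11.576 i$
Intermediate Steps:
$L = -296$
$n{\left(O \right)} = \sqrt{-296 + O}$ ($n{\left(O \right)} = \sqrt{O - 296} = \sqrt{-296 + O}$)
$n{\left(w \right)} + 3558 = \sqrt{-296 + 162} + 3558 = \sqrt{-134} + 3558 = i \sqrt{134} + 3558 = 3558 + i \sqrt{134}$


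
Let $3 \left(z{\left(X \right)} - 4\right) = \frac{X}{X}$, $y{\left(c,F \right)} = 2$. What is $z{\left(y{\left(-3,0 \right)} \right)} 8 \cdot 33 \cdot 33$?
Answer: $37752$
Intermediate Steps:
$z{\left(X \right)} = \frac{13}{3}$ ($z{\left(X \right)} = 4 + \frac{X \frac{1}{X}}{3} = 4 + \frac{1}{3} \cdot 1 = 4 + \frac{1}{3} = \frac{13}{3}$)
$z{\left(y{\left(-3,0 \right)} \right)} 8 \cdot 33 \cdot 33 = \frac{13 \cdot 8 \cdot 33 \cdot 33}{3} = \frac{13 \cdot 264 \cdot 33}{3} = \frac{13}{3} \cdot 8712 = 37752$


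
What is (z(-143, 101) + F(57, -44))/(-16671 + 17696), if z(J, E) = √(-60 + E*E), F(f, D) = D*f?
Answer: -2508/1025 + √10141/1025 ≈ -2.3486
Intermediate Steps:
z(J, E) = √(-60 + E²)
(z(-143, 101) + F(57, -44))/(-16671 + 17696) = (√(-60 + 101²) - 44*57)/(-16671 + 17696) = (√(-60 + 10201) - 2508)/1025 = (√10141 - 2508)*(1/1025) = (-2508 + √10141)*(1/1025) = -2508/1025 + √10141/1025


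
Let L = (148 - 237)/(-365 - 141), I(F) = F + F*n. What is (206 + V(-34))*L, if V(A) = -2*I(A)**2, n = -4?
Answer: -916789/253 ≈ -3623.7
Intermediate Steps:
I(F) = -3*F (I(F) = F + F*(-4) = F - 4*F = -3*F)
L = 89/506 (L = -89/(-506) = -89*(-1/506) = 89/506 ≈ 0.17589)
V(A) = -18*A**2 (V(A) = -2*9*A**2 = -18*A**2)
(206 + V(-34))*L = (206 - 18*(-34)**2)*(89/506) = (206 - 18*1156)*(89/506) = (206 - 20808)*(89/506) = -20602*89/506 = -916789/253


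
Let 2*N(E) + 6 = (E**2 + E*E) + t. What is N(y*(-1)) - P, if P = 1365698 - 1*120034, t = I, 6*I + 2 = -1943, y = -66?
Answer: -14897677/12 ≈ -1.2415e+6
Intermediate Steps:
I = -1945/6 (I = -1/3 + (1/6)*(-1943) = -1/3 - 1943/6 = -1945/6 ≈ -324.17)
t = -1945/6 ≈ -324.17
P = 1245664 (P = 1365698 - 120034 = 1245664)
N(E) = -1981/12 + E**2 (N(E) = -3 + ((E**2 + E*E) - 1945/6)/2 = -3 + ((E**2 + E**2) - 1945/6)/2 = -3 + (2*E**2 - 1945/6)/2 = -3 + (-1945/6 + 2*E**2)/2 = -3 + (-1945/12 + E**2) = -1981/12 + E**2)
N(y*(-1)) - P = (-1981/12 + (-66*(-1))**2) - 1*1245664 = (-1981/12 + 66**2) - 1245664 = (-1981/12 + 4356) - 1245664 = 50291/12 - 1245664 = -14897677/12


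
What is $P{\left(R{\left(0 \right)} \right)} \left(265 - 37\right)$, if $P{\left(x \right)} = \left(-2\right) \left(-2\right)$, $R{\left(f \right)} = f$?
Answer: $912$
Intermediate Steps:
$P{\left(x \right)} = 4$
$P{\left(R{\left(0 \right)} \right)} \left(265 - 37\right) = 4 \left(265 - 37\right) = 4 \cdot 228 = 912$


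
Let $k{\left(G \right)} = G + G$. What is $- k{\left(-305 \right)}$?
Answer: $610$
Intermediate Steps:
$k{\left(G \right)} = 2 G$
$- k{\left(-305 \right)} = - 2 \left(-305\right) = \left(-1\right) \left(-610\right) = 610$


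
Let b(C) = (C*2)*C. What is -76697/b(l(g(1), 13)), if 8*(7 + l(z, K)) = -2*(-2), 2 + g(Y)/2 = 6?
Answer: -153394/169 ≈ -907.66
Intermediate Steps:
g(Y) = 8 (g(Y) = -4 + 2*6 = -4 + 12 = 8)
l(z, K) = -13/2 (l(z, K) = -7 + (-2*(-2))/8 = -7 + (1/8)*4 = -7 + 1/2 = -13/2)
b(C) = 2*C**2 (b(C) = (2*C)*C = 2*C**2)
-76697/b(l(g(1), 13)) = -76697/(2*(-13/2)**2) = -76697/(2*(169/4)) = -76697/169/2 = -76697*2/169 = -153394/169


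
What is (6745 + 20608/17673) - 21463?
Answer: -260090606/17673 ≈ -14717.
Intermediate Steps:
(6745 + 20608/17673) - 21463 = 119224993/17673 - 21463 = -260090606/17673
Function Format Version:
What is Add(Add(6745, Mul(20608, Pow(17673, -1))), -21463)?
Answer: Rational(-260090606, 17673) ≈ -14717.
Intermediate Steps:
Add(Add(6745, Mul(20608, Pow(17673, -1))), -21463) = Add(Add(6745, Mul(20608, Rational(1, 17673))), -21463) = Add(Add(6745, Rational(20608, 17673)), -21463) = Add(Rational(119224993, 17673), -21463) = Rational(-260090606, 17673)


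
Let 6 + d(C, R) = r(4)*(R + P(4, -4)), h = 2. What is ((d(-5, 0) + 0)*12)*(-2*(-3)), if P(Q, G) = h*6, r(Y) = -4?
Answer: -3888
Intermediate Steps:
P(Q, G) = 12 (P(Q, G) = 2*6 = 12)
d(C, R) = -54 - 4*R (d(C, R) = -6 - 4*(R + 12) = -6 - 4*(12 + R) = -6 + (-48 - 4*R) = -54 - 4*R)
((d(-5, 0) + 0)*12)*(-2*(-3)) = (((-54 - 4*0) + 0)*12)*(-2*(-3)) = (((-54 + 0) + 0)*12)*6 = ((-54 + 0)*12)*6 = -54*12*6 = -648*6 = -3888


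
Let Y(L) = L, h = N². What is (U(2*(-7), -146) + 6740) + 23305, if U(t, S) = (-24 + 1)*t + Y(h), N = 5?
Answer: 30392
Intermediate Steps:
h = 25 (h = 5² = 25)
U(t, S) = 25 - 23*t (U(t, S) = (-24 + 1)*t + 25 = -23*t + 25 = 25 - 23*t)
(U(2*(-7), -146) + 6740) + 23305 = ((25 - 46*(-7)) + 6740) + 23305 = ((25 - 23*(-14)) + 6740) + 23305 = ((25 + 322) + 6740) + 23305 = (347 + 6740) + 23305 = 7087 + 23305 = 30392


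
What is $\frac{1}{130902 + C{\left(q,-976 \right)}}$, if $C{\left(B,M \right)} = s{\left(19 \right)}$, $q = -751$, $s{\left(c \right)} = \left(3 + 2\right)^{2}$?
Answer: $\frac{1}{130927} \approx 7.6378 \cdot 10^{-6}$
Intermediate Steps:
$s{\left(c \right)} = 25$ ($s{\left(c \right)} = 5^{2} = 25$)
$C{\left(B,M \right)} = 25$
$\frac{1}{130902 + C{\left(q,-976 \right)}} = \frac{1}{130902 + 25} = \frac{1}{130927}$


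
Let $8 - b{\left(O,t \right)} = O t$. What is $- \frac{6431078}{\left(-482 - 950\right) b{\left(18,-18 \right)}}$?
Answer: $\frac{3215539}{237712} \approx 13.527$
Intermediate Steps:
$b{\left(O,t \right)} = 8 - O t$
$- \frac{6431078}{\left(-482 - 950\right) b{\left(18,-18 \right)}} = - \frac{6431078}{\left(-482 - 950\right) \left(8 - 18 \left(-18\right)\right)} = - \frac{6431078}{\left(-1432\right) \left(8 + 324\right)} = - \frac{6431078}{\left(-1432\right) 332} = - \frac{6431078}{-475424} = \left(-6431078\right) \left(- \frac{1}{475424}\right) = \frac{3215539}{237712}$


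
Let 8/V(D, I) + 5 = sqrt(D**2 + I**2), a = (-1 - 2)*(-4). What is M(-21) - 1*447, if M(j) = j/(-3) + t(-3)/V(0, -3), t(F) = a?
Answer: -443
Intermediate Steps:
a = 12 (a = -3*(-4) = 12)
V(D, I) = 8/(-5 + sqrt(D**2 + I**2))
t(F) = 12
M(j) = -3 - j/3 (M(j) = j/(-3) + 12/((8/(-5 + sqrt(0**2 + (-3)**2)))) = j*(-1/3) + 12/((8/(-5 + sqrt(0 + 9)))) = -j/3 + 12/((8/(-5 + sqrt(9)))) = -j/3 + 12/((8/(-5 + 3))) = -j/3 + 12/((8/(-2))) = -j/3 + 12/((8*(-1/2))) = -j/3 + 12/(-4) = -j/3 + 12*(-1/4) = -j/3 - 3 = -3 - j/3)
M(-21) - 1*447 = (-3 - 1/3*(-21)) - 1*447 = (-3 + 7) - 447 = 4 - 447 = -443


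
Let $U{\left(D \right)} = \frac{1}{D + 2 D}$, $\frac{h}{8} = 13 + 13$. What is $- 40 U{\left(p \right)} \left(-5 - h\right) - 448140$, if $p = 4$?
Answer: $-447430$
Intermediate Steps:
$h = 208$ ($h = 8 \left(13 + 13\right) = 8 \cdot 26 = 208$)
$U{\left(D \right)} = \frac{1}{3 D}$
$- 40 U{\left(p \right)} \left(-5 - h\right) - 448140 = - 40 \frac{1}{3 \cdot 4} \left(-5 - 208\right) - 448140 = - 40 \cdot \frac{1}{3} \cdot \frac{1}{4} \left(-5 - 208\right) - 448140 = \left(-40\right) \frac{1}{12} \left(-213\right) - 448140 = \left(- \frac{10}{3}\right) \left(-213\right) - 448140 = 710 - 448140 = -447430$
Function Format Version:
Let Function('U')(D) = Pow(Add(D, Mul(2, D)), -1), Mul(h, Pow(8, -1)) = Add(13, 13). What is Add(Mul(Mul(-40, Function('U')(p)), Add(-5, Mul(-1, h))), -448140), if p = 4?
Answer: -447430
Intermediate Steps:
h = 208 (h = Mul(8, Add(13, 13)) = Mul(8, 26) = 208)
Function('U')(D) = Mul(Rational(1, 3), Pow(D, -1)) (Function('U')(D) = Pow(Mul(3, D), -1) = Mul(Rational(1, 3), Pow(D, -1)))
Add(Mul(Mul(-40, Function('U')(p)), Add(-5, Mul(-1, h))), -448140) = Add(Mul(Mul(-40, Mul(Rational(1, 3), Pow(4, -1))), Add(-5, Mul(-1, 208))), -448140) = Add(Mul(Mul(-40, Mul(Rational(1, 3), Rational(1, 4))), Add(-5, -208)), -448140) = Add(Mul(Mul(-40, Rational(1, 12)), -213), -448140) = Add(Mul(Rational(-10, 3), -213), -448140) = Add(710, -448140) = -447430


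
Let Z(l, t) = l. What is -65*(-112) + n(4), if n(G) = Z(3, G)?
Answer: 7283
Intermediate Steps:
n(G) = 3
-65*(-112) + n(4) = -65*(-112) + 3 = 7280 + 3 = 7283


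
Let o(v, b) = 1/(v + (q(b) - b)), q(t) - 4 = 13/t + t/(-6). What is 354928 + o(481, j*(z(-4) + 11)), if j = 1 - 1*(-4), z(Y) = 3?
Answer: 30076244002/84739 ≈ 3.5493e+5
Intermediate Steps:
j = 5 (j = 1 + 4 = 5)
q(t) = 4 + 13/t - t/6 (q(t) = 4 + (13/t + t/(-6)) = 4 + (13/t + t*(-1/6)) = 4 + (13/t - t/6) = 4 + 13/t - t/6)
o(v, b) = 1/(4 + v + 13/b - 7*b/6) (o(v, b) = 1/(v + ((4 + 13/b - b/6) - b)) = 1/(v + (4 + 13/b - 7*b/6)) = 1/(4 + v + 13/b - 7*b/6))
354928 + o(481, j*(z(-4) + 11)) = 354928 + 6*(5*(3 + 11))/(78 + (5*(3 + 11))*(24 - 5*(3 + 11)) + 6*(5*(3 + 11))*(481 - 5*(3 + 11))) = 354928 + 6*(5*14)/(78 + (5*14)*(24 - 5*14) + 6*(5*14)*(481 - 5*14)) = 354928 + 6*70/(78 + 70*(24 - 1*70) + 6*70*(481 - 1*70)) = 354928 + 6*70/(78 + 70*(24 - 70) + 6*70*(481 - 70)) = 354928 + 6*70/(78 + 70*(-46) + 6*70*411) = 354928 + 6*70/(78 - 3220 + 172620) = 354928 + 6*70/169478 = 354928 + 6*70*(1/169478) = 354928 + 210/84739 = 30076244002/84739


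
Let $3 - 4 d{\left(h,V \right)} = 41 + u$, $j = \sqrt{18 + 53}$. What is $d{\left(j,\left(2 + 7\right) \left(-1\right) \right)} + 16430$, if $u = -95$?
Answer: $\frac{65777}{4} \approx 16444.0$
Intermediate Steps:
$j = \sqrt{71} \approx 8.4261$
$d{\left(h,V \right)} = \frac{57}{4}$ ($d{\left(h,V \right)} = \frac{3}{4} - \frac{41 - 95}{4} = \frac{3}{4} - - \frac{27}{2} = \frac{3}{4} + \frac{27}{2} = \frac{57}{4}$)
$d{\left(j,\left(2 + 7\right) \left(-1\right) \right)} + 16430 = \frac{57}{4} + 16430 = \frac{65777}{4}$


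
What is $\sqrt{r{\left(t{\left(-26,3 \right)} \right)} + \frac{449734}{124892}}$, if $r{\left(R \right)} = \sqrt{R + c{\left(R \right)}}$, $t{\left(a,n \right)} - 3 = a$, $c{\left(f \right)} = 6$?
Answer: $\frac{\sqrt{14042044682 + 3899502916 i \sqrt{17}}}{62446} \approx 2.1302 + 0.96779 i$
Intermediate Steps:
$t{\left(a,n \right)} = 3 + a$
$r{\left(R \right)} = \sqrt{6 + R}$ ($r{\left(R \right)} = \sqrt{R + 6} = \sqrt{6 + R}$)
$\sqrt{r{\left(t{\left(-26,3 \right)} \right)} + \frac{449734}{124892}} = \sqrt{\sqrt{6 + \left(3 - 26\right)} + \frac{449734}{124892}} = \sqrt{\sqrt{6 - 23} + 449734 \cdot \frac{1}{124892}} = \sqrt{\sqrt{-17} + \frac{224867}{62446}} = \sqrt{i \sqrt{17} + \frac{224867}{62446}} = \sqrt{\frac{224867}{62446} + i \sqrt{17}}$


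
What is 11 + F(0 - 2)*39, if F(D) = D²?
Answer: 167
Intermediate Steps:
11 + F(0 - 2)*39 = 11 + (0 - 2)²*39 = 11 + (-2)²*39 = 11 + 4*39 = 11 + 156 = 167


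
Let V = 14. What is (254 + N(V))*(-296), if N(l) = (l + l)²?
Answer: -307248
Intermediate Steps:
N(l) = 4*l² (N(l) = (2*l)² = 4*l²)
(254 + N(V))*(-296) = (254 + 4*14²)*(-296) = (254 + 4*196)*(-296) = (254 + 784)*(-296) = 1038*(-296) = -307248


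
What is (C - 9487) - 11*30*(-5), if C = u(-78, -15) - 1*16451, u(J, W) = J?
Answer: -24366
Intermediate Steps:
C = -16529 (C = -78 - 1*16451 = -78 - 16451 = -16529)
(C - 9487) - 11*30*(-5) = (-16529 - 9487) - 11*30*(-5) = -26016 - 330*(-5) = -26016 + 1650 = -24366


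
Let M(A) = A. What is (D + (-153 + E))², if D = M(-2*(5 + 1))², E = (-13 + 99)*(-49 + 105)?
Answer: 23107249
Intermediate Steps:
E = 4816 (E = 86*56 = 4816)
D = 144 (D = (-2*(5 + 1))² = (-2*6)² = (-12)² = 144)
(D + (-153 + E))² = (144 + (-153 + 4816))² = (144 + 4663)² = 4807² = 23107249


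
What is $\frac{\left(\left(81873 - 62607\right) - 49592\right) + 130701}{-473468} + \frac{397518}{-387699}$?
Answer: $- \frac{75709113183}{61187690044} \approx -1.2373$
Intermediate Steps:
$\frac{\left(\left(81873 - 62607\right) - 49592\right) + 130701}{-473468} + \frac{397518}{-387699} = \left(\left(\left(81873 - 62607\right) - 49592\right) + 130701\right) \left(- \frac{1}{473468}\right) + 397518 \left(- \frac{1}{387699}\right) = \left(\left(19266 - 49592\right) + 130701\right) \left(- \frac{1}{473468}\right) - \frac{132506}{129233} = \left(-30326 + 130701\right) \left(- \frac{1}{473468}\right) - \frac{132506}{129233} = 100375 \left(- \frac{1}{473468}\right) - \frac{132506}{129233} = - \frac{100375}{473468} - \frac{132506}{129233} = - \frac{75709113183}{61187690044}$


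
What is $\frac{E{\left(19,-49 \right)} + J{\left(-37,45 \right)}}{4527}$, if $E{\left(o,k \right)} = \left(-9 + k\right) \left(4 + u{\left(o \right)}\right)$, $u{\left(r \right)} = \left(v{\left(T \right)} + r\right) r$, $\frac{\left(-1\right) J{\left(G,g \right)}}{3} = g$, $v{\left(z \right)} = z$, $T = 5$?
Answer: $- \frac{26815}{4527} \approx -5.9233$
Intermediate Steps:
$J{\left(G,g \right)} = - 3 g$
$u{\left(r \right)} = r \left(5 + r\right)$ ($u{\left(r \right)} = \left(5 + r\right) r = r \left(5 + r\right)$)
$E{\left(o,k \right)} = \left(-9 + k\right) \left(4 + o \left(5 + o\right)\right)$
$\frac{E{\left(19,-49 \right)} + J{\left(-37,45 \right)}}{4527} = \frac{\left(-36 + 4 \left(-49\right) - 171 \left(5 + 19\right) - 931 \left(5 + 19\right)\right) - 135}{4527} = \left(\left(-36 - 196 - 171 \cdot 24 - 931 \cdot 24\right) - 135\right) \frac{1}{4527} = \left(\left(-36 - 196 - 4104 - 22344\right) - 135\right) \frac{1}{4527} = \left(-26680 - 135\right) \frac{1}{4527} = \left(-26815\right) \frac{1}{4527} = - \frac{26815}{4527}$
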